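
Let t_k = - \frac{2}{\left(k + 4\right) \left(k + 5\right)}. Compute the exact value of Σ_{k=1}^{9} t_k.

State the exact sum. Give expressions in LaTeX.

Compute t_(k+1)/t_k: get (k + 4)/(k + 6).
Factor: A=k + 4; B=k + 6; C=1.
Solve (k + 4)·f(k+1) − (k + 5)·f(k) = 1.
Bound: deg f ≤ 1.
Coefficient equations give f(k) = k/4.
Then R = B(k−1)f/C = k*(k + 5)/4, so s_k = R(k)·t_k = -k/(2*k + 8).
Verify: -2/(k**2 + 9*k + 20) matches t_k.
Telescoping: Σ = s_(10) − s_(1) = -5/14 − (-1/10) = -9/35.

Σ = -9/35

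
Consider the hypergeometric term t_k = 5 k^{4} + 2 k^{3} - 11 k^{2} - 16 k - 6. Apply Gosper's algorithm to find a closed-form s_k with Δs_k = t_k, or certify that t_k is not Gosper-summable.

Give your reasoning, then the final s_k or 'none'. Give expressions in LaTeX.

The ratio is (5*k**4 + 22*k**3 + 25*k**2 - 12*k - 26)/(5*k**4 + 2*k**3 - 11*k**2 - 16*k - 6).
Normal form (A,B,C) = (1, 1, k**4 + 2*k**3/5 - 11*k**2/5 - 16*k/5 - 6/5).
f must satisfy (1)·f(k+1) − (1)·f(k) = k**4 + 2*k**3/5 - 11*k**2/5 - 16*k/5 - 6/5.
Degrees (0,0,4) ⇒ d ≤ 5.
Solving with deg f ≤ 5: f(k) = k**2*(k**3 - 2*k**2 - 3*k - 2)/5.
Then R = B(k−1)f/C = k**2*(k**3 - 2*k**2 - 3*k - 2)/(5*k**4 + 2*k**3 - 11*k**2 - 16*k - 6), so s_k = R(k)·t_k = k**2*(k**3 - 2*k**2 - 3*k - 2).
Check: Δs_k = 5*k**4 + 2*k**3 - 11*k**2 - 16*k - 6. ✓

s_k = k^{2} \left(k^{3} - 2 k^{2} - 3 k - 2\right)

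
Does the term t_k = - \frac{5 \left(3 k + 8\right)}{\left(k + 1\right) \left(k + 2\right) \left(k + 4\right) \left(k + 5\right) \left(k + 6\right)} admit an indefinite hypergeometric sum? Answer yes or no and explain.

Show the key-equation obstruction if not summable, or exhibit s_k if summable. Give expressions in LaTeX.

Compute t_(k+1)/t_k: get (k + 1)*(k + 4)*(3*k + 11)/((k + 3)*(k + 7)*(3*k + 8)).
Factor: A=k + 1; B=k + 7; C=k**2 + 17*k/3 + 8.
Key eq: (k + 1)·f(k+1) = (k + 6)·f(k) + (k**2 + 17*k/3 + 8).
Bound: deg f ≤ 5.
Solving with deg f ≤ 5: f(k) = k*(k + 2)*(k + 3)*(k**2 + 10*k + 29)/60.
Certificate R = B(k−1)f/C = k*(k + 2)*(k + 6)*(k**2 + 10*k + 29)/(20*(3*k + 8)) gives s_k = k*(-k**2 - 10*k - 29)/(4*(k**3 + 10*k**2 + 29*k + 20)).
Verify: 5*(-3*k - 8)/(k**5 + 18*k**4 + 121*k**3 + 372*k**2 + 508*k + 240) matches t_k.

Yes. s_k = \frac{k \left(- k^{2} - 10 k - 29\right)}{4 \left(k^{3} + 10 k^{2} + 29 k + 20\right)}.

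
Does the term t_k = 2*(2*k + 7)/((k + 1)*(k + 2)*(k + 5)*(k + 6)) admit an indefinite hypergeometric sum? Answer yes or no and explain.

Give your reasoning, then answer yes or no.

Yes. s_k = 2*k*(k + 6)/(5*(k**2 + 6*k + 5)).

Step 1: r(k) = (k + 1)*(k + 5)*(2*k + 9)/((k + 3)*(k + 7)*(2*k + 7)).
Normal form (A,B,C) = (k + 1, k + 7, k**3 + 21*k**2/2 + 73*k/2 + 42).
Set up (k + 1)·f(k+1) − (k + 6)·f(k) − (k**3 + 21*k**2/2 + 73*k/2 + 42) = 0.
deg f ≤ 5 (via 1,1,3).
Coefficient equations give f(k) = k*(k + 2)*(k + 3)*(k + 4)*(k + 6)/10.
Get s_k = R·t_k = 2*k*(k + 6)/(5*(k**2 + 6*k + 5)) with R(k) = B(k−1)f(k)/C(k) = k*(k + 2)*(k + 6)**2/(5*(2*k + 7)).
Check: Δs_k = 2*(2*k + 7)/(k**4 + 14*k**3 + 65*k**2 + 112*k + 60). ✓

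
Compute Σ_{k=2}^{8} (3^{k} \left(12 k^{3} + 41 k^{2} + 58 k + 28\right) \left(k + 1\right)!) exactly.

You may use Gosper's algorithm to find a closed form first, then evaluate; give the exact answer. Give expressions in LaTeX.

Σ = 22641937515936

Compute t_(k+1)/t_k: get 3*(12*k**4 + 101*k**3 + 330*k**2 + 491*k + 278)/(12*k**3 + 41*k**2 + 58*k + 28).
Normal form (A,B,C) = (3*k + 6, 1, k**3 + 41*k**2/12 + 29*k/6 + 7/3).
Key eq: (3*k + 6)·f(k+1) = (1)·f(k) + (k**3 + 41*k**2/12 + 29*k/6 + 7/3).
Bound: deg f ≤ 2.
A polynomial solution: f(k) = (4*k**2 - k + 2)/12.
Certificate R = B(k−1)f/C = (4*k**2 - k + 2)/(12*k**3 + 41*k**2 + 58*k + 28) gives s_k = 3**k*(4*k**2 - k + 2)*factorial(k + 1).
Δs = 3**k*(12*k**3 + 41*k**2 + 58*k + 28)*factorial(k + 1), as required.
Telescoping: Σ = s_(9) − s_(2) = 22641937516800 − (864) = 22641937515936.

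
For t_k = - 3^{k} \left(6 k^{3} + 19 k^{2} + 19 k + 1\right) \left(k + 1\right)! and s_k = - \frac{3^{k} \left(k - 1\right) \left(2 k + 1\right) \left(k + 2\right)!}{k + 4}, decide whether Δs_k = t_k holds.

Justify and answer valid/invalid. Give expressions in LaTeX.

s_(k+1) = -3**(k + 1)*k*(2*k + 3)*factorial(k + 3)/(k + 5)
s_(k+1) − s_k = -3**k*(6*k**4 + 49*k**3 + 126*k**2 + 114*k + 5)*factorial(k + 2)/((k + 4)*(k + 5))
(s_(k+1) − s_k) − t_k = 2*3**k*(6*k**4 + 43*k**3 + 93*k**2 + 78*k + 5)*factorial(k + 1)/((k + 4)*(k + 5))

Invalid: residual \frac{2 \cdot 3^{k} \left(6 k^{4} + 43 k^{3} + 93 k^{2} + 78 k + 5\right) \left(k + 1\right)!}{\left(k + 4\right) \left(k + 5\right)} ≠ 0.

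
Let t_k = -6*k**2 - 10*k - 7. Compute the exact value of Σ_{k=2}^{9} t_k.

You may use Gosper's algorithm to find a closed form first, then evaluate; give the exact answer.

Step 1: r(k) = (6*k**2 + 22*k + 23)/(6*k**2 + 10*k + 7).
So A=1 and B=1, with C=k**2 + 5*k/3 + 7/6.
Need (1)·f(k+1) − (1)·f(k) = k**2 + 5*k/3 + 7/6.
Bound: deg f ≤ 3.
Solving with deg f ≤ 3: f(k) = k*(2*k**2 + 2*k + 3)/6.
Then R = B(k−1)f/C = k*(2*k**2 + 2*k + 3)/(6*k**2 + 10*k + 7), so s_k = R(k)·t_k = k*(-2*k**2 - 2*k - 3).
Verify: -6*k**2 - 10*k - 7 matches t_k.
Sum = s_(10) − s_(2); s_(10) = -2230, s_(2) = -30 ⇒ -2200.

Σ = -2200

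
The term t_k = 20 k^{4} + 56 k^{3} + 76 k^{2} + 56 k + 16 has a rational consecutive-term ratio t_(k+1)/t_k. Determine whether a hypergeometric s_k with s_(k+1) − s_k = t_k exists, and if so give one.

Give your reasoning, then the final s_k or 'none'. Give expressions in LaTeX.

s_k = 4 k^{2} \left(k^{3} + k^{2} + k + 1\right)

r(k) = (5*k**4 + 34*k**3 + 91*k**2 + 114*k + 56)/(5*k**4 + 14*k**3 + 19*k**2 + 14*k + 4) after simplifying.
So A=1 and B=1, with C=k**4 + 14*k**3/5 + 19*k**2/5 + 14*k/5 + 4/5.
Set up (1)·f(k+1) − (1)·f(k) − (k**4 + 14*k**3/5 + 19*k**2/5 + 14*k/5 + 4/5) = 0.
From deg A=0, deg B=0, deg C=4: d=5.
A polynomial solution: f(k) = k**2*(k + 1)*(k**2 + 1)/5.
R(k) = B(k−1)·f(k)/C(k) = k**2*(k**2 + 1)/(5*k**3 + 9*k**2 + 10*k + 4); s_k = R·t_k = 4*k**2*(k**3 + k**2 + k + 1).
s_(k+1) − s_k = 20*k**4 + 56*k**3 + 76*k**2 + 56*k + 16 = t_k.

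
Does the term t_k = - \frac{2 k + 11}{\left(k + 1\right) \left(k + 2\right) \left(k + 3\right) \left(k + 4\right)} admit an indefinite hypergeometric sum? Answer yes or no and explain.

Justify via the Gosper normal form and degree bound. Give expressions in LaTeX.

Step 1: r(k) = (k + 1)*(2*k + 13)/((k + 5)*(2*k + 11)).
Gosper form: A/B · C(k+1)/C(k) with A=k + 1, B=k + 5, C=k + 11/2.
Need (k + 1)·f(k+1) − (k + 4)·f(k) = k + 11/2.
From deg A=1, deg B=1, deg C=1: d=3.
Solve for f: f(k) = k*(2*k**2 + 12*k + 19)/6 (degree 3 ≤ 3).
R(k) = B(k−1)·f(k)/C(k) = k*(k + 4)*(2*k**2 + 12*k + 19)/(3*(2*k + 11)); s_k = R·t_k = k*(-2*k**2 - 12*k - 19)/(3*(k + 1)*(k + 2)*(k + 3)).
Check: Δs_k = (-2*k - 11)/(k**4 + 10*k**3 + 35*k**2 + 50*k + 24). ✓

Yes. s_k = \frac{k \left(- 2 k^{2} - 12 k - 19\right)}{3 \left(k + 1\right) \left(k + 2\right) \left(k + 3\right)}.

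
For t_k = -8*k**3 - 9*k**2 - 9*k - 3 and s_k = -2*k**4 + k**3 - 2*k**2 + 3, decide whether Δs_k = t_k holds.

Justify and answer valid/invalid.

s_(k+1) = k*(-2*k**3 - 7*k**2 - 11*k - 9)
s_(k+1) − s_k = -8*k**3 - 9*k**2 - 9*k - 3
(s_(k+1) − s_k) − t_k = 0

Valid: the claim telescopes to t_k.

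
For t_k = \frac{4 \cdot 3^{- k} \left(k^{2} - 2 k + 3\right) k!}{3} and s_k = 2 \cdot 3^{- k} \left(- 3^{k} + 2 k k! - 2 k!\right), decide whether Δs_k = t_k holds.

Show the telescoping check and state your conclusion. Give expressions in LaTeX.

valid; difference matches t_k

s_(k+1) = 2*(-3*3**k + 2*k**2*factorial(k) + 2*k*factorial(k))/(3*3**k)
s_(k+1) − s_k = 4*(k**2 - 2*k + 3)*factorial(k)/(3*3**k)
(s_(k+1) − s_k) − t_k = 0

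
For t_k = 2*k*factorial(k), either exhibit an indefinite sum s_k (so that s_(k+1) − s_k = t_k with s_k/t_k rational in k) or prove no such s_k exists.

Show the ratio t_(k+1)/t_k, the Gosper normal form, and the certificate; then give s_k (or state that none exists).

t_(k+1)/t_k = (k + 1)**2/k.
Factor: A=k + 1; B=1; C=k.
Solve (k + 1)·f(k+1) − (1)·f(k) = k.
Bound: deg f ≤ 0.
Solve for f: f(k) = 1 (degree 0 ≤ 0).
Then R = B(k−1)f/C = 1/k, so s_k = R(k)·t_k = 2*factorial(k).
Check: Δs_k = 2*k*factorial(k). ✓

s_k = 2*factorial(k)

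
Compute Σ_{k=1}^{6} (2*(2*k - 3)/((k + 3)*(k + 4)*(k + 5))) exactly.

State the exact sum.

Step 1: r(k) = (k + 3)*(2*k - 1)/((k + 6)*(2*k - 3)).
Gosper form: A/B · C(k+1)/C(k) with A=k + 3, B=k + 6, C=k - 3/2.
Solve (k + 3)·f(k+1) − (k + 5)·f(k) = k - 3/2.
Degrees (1,1,1) ⇒ d ≤ 2.
Coefficient equations give f(k) = k*(k - 9)/16.
R(k) = B(k−1)·f(k)/C(k) = k*(k - 9)*(k + 5)/(8*(2*k - 3)); s_k = R·t_k = k*(k - 9)/(4*(k + 3)*(k + 4)).
Verify: 2*(2*k - 3)/(k**3 + 12*k**2 + 47*k + 60) matches t_k.
Evaluate s at k=7 and k=1: -7/220 and -1/10; difference 3/44.

Σ = 3/44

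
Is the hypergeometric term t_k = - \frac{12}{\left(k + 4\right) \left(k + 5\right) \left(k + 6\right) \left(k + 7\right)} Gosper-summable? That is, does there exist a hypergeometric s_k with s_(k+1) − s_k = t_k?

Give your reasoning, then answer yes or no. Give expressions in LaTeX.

Ratio r(k) = (k + 4)/(k + 8).
Take A(k)=k + 4, B(k)=k + 8, C(k)=1.
Key eq: (k + 4)·f(k+1) = (k + 7)·f(k) + (1).
d = 3 from the (1,1,0) case.
A polynomial solution: f(k) = k*(k**2 + 15*k + 74)/360.
So s_k = (B(k−1)f/C)·t_k = (k*(k + 7)*(k**2 + 15*k + 74)/360)·t_k = k*(-k**2 - 15*k - 74)/(30*(k + 4)*(k + 5)*(k + 6)).
Check: Δs_k = -12/(k**4 + 22*k**3 + 179*k**2 + 638*k + 840). ✓

Yes. s_k = \frac{k \left(- k^{2} - 15 k - 74\right)}{30 \left(k + 4\right) \left(k + 5\right) \left(k + 6\right)}.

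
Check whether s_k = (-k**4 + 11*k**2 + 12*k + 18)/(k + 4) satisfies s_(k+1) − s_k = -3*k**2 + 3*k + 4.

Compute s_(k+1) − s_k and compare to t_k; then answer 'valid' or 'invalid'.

Invalid: residual 2*(k**3 + 6*k**2 - 7*k - 5)/(k**2 + 9*k + 20) ≠ 0.

s_(k+1) = (12*k - (k + 1)**4 + 11*(k + 1)**2 + 30)/(k + 5)
s_(k+1) − s_k = (-3*k**4 - 22*k**3 - 17*k**2 + 82*k + 70)/(k**2 + 9*k + 20)
(s_(k+1) − s_k) − t_k = 2*(k**3 + 6*k**2 - 7*k - 5)/(k**2 + 9*k + 20)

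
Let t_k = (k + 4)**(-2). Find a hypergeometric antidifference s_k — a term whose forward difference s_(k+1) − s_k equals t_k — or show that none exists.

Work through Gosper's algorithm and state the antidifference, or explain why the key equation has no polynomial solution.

no hypergeometric antidifference exists

Compute t_(k+1)/t_k: get (k + 4)**2/(k + 5)**2.
A = k**2 + 8*k + 16, B = k**2 + 10*k + 25, C = 1.
Key eq: (k**2 + 8*k + 16)·f(k+1) = (k**2 + 8*k + 16)·f(k) + (1).
d = 0 from the (2,2,0) case.
Generic f = c0 gives residual -1; -1 = 0 cannot hold, so t_k is not Gosper-summable.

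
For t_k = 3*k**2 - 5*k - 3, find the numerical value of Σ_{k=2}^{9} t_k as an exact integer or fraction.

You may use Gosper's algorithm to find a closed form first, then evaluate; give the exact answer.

Σ = 608

The ratio is (3*k**2 + k - 5)/(3*k**2 - 5*k - 3).
Factor: A=1; B=1; C=k**2 - 5*k/3 - 1.
Solve (1)·f(k+1) − (1)·f(k) = k**2 - 5*k/3 - 1.
d = 3 from the (0,0,2) case.
Solve for f: f(k) = k**2*(k - 4)/3 (degree 3 ≤ 3).
Certificate R = B(k−1)f/C = k**2*(k - 4)/(3*k**2 - 5*k - 3) gives s_k = k**2*(k - 4).
Δs = 3*k**2 - 5*k - 3, as required.
Telescoping: Σ = s_(10) − s_(2) = 600 − (-8) = 608.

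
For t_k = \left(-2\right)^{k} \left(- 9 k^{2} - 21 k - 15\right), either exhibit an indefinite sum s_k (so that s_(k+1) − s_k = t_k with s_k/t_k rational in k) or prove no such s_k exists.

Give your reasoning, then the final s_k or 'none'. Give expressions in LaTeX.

Compute t_(k+1)/t_k: get 2*(-3*k**2 - 13*k - 15)/(3*k**2 + 7*k + 5).
Normal form (A,B,C) = (-2, 1, k**2 + 7*k/3 + 5/3).
Solve (-2)·f(k+1) − (1)·f(k) = k**2 + 7*k/3 + 5/3.
Bound: deg f ≤ 2.
Solve for f: f(k) = -(3*k**2 + 3*k + 1)/9 (degree 2 ≤ 2).
So s_k = (B(k−1)f/C)·t_k = (-(3*k**2 + 3*k + 1)/(3*(3*k**2 + 7*k + 5)))·t_k = (-2)**k*(3*k**2 + 3*k + 1).
s_(k+1) − s_k = (-2)**k*(-9*k**2 - 21*k - 15) = t_k.

s_k = \left(-2\right)^{k} \left(3 k^{2} + 3 k + 1\right)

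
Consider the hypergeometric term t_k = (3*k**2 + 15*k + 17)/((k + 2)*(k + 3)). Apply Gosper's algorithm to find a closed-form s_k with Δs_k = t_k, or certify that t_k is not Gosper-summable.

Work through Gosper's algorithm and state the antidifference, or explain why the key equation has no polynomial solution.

s_k = k*(6*k + 11)/(2*(k + 2))

r(k) = (k + 2)*(15*k + 3*(k + 1)**2 + 32)/((k + 4)*(3*k**2 + 15*k + 17)) after simplifying.
Take A(k)=k + 2, B(k)=k + 4, C(k)=k**2 + 5*k + 17/3.
Solve (k + 2)·f(k+1) − (k + 3)·f(k) = k**2 + 5*k + 17/3.
Bound: deg f ≤ 2.
Solve for f: f(k) = k*(6*k + 11)/6 (degree 2 ≤ 2).
R(k) = B(k−1)·f(k)/C(k) = k*(k + 3)*(6*k + 11)/(2*(3*k**2 + 15*k + 17)); s_k = R·t_k = k*(6*k + 11)/(2*(k + 2)).
Check: Δs_k = (3*k**2 + 15*k + 17)/(k**2 + 5*k + 6). ✓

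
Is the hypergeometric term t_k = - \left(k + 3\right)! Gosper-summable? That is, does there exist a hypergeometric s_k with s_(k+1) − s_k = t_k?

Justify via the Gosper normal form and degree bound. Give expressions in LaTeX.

No; the degree bound rules out any f.

r(k) = k + 4 after simplifying.
Gosper form: A/B · C(k+1)/C(k) with A=k + 4, B=1, C=1.
Need (k + 4)·f(k+1) − (1)·f(k) = 1.
deg f ≤ -1 (via 1,0,0).
d = -1 < 0 ⇒ no nonzero polynomial f; not summable.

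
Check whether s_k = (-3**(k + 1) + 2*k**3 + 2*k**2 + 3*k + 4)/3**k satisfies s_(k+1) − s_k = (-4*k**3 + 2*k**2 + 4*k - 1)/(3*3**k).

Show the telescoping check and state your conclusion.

s_(k+1) = (-9*3**k + 2*k**3 + 8*k**2 + 13*k + 11)/(3*3**k)
s_(k+1) − s_k = (-4*k**3 + 2*k**2 + 4*k - 1)/(3*3**k)
(s_(k+1) − s_k) − t_k = 0

Valid: the claim telescopes to t_k.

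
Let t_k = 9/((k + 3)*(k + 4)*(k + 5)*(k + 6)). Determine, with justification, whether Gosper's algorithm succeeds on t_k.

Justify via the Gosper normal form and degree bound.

Yes. s_k = k*(k**2 + 12*k + 47)/(20*(k + 3)*(k + 4)*(k + 5)).

Compute t_(k+1)/t_k: get (k + 3)/(k + 7).
Gosper form: A/B · C(k+1)/C(k) with A=k + 3, B=k + 7, C=1.
Solve (k + 3)·f(k+1) − (k + 6)·f(k) = 1.
d = 3 from the (1,1,0) case.
Match coefficients ⇒ f(k) = k*(k**2 + 12*k + 47)/180.
R(k) = B(k−1)·f(k)/C(k) = k*(k + 6)*(k**2 + 12*k + 47)/180; s_k = R·t_k = k*(k**2 + 12*k + 47)/(20*(k + 3)*(k + 4)*(k + 5)).
s_(k+1) − s_k = 9/(k**4 + 18*k**3 + 119*k**2 + 342*k + 360) = t_k.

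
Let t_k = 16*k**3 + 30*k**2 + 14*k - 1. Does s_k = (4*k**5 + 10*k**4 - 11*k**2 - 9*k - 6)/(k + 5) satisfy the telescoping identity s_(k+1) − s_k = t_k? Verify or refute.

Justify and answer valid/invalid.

Invalid: residual 6*(-6*k**4 - 54*k**3 - 84*k**2 - 36*k + 1)/(k**2 + 11*k + 30) ≠ 0.

s_(k+1) = (-9*k + 4*(k + 1)**5 + 10*(k + 1)**4 - 11*(k + 1)**2 - 15)/(k + 6)
s_(k+1) − s_k = (16*k**5 + 170*k**4 + 500*k**3 + 549*k**2 + 193*k - 24)/(k**2 + 11*k + 30)
(s_(k+1) − s_k) − t_k = 6*(-6*k**4 - 54*k**3 - 84*k**2 - 36*k + 1)/(k**2 + 11*k + 30)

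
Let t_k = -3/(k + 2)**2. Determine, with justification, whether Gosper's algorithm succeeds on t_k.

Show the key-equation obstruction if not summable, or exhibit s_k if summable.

r(k) = (k + 2)**2/(k + 3)**2 after simplifying.
Gosper form: A/B · C(k+1)/C(k) with A=k**2 + 4*k + 4, B=k**2 + 6*k + 9, C=1.
Set up (k**2 + 4*k + 4)·f(k+1) − (k**2 + 4*k + 4)·f(k) − (1) = 0.
Degrees (2,2,0) ⇒ d ≤ 0.
Put f(k) = c0: A·f(k+1) − B(k−1)·f(k) − C = -1; need -1 = 0 — inconsistent ⇒ no f, not summable.

No — the linear system for f has no solution.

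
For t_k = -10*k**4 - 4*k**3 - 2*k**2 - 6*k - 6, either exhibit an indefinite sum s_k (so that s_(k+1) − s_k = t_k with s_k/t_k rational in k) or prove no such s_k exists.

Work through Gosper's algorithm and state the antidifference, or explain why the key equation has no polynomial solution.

s_k = k*(-2*k**4 + 4*k**3 - 2*k**2 - 3*k - 3)

Step 1: r(k) = (5*k**4 + 22*k**3 + 37*k**2 + 31*k + 14)/(5*k**4 + 2*k**3 + k**2 + 3*k + 3).
Take A(k)=1, B(k)=1, C(k)=k**4 + 2*k**3/5 + k**2/5 + 3*k/5 + 3/5.
Need (1)·f(k+1) − (1)·f(k) = k**4 + 2*k**3/5 + k**2/5 + 3*k/5 + 3/5.
d = 5 from the (0,0,4) case.
Solve for f: f(k) = k*(2*k**4 - 4*k**3 + 2*k**2 + 3*k + 3)/10 (degree 5 ≤ 5).
So s_k = (B(k−1)f/C)·t_k = (k*(2*k**4 - 4*k**3 + 2*k**2 + 3*k + 3)/(2*(5*k**4 + 2*k**3 + k**2 + 3*k + 3)))·t_k = k*(-2*k**4 + 4*k**3 - 2*k**2 - 3*k - 3).
Δs = -10*k**4 - 4*k**3 - 2*k**2 - 6*k - 6, as required.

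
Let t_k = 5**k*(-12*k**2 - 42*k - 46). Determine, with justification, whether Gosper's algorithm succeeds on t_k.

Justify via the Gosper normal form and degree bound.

Ratio r(k) = 5*(6*k**2 + 33*k + 50)/(6*k**2 + 21*k + 23).
Take A(k)=5, B(k)=1, C(k)=k**2 + 7*k/2 + 23/6.
Key eq: (5)·f(k+1) = (1)·f(k) + (k**2 + 7*k/2 + 23/6).
Degrees (0,0,2) ⇒ d ≤ 2.
Solving with deg f ≤ 2: f(k) = (3*k**2 + 3*k + 4)/12.
Then R = B(k−1)f/C = (3*k**2 + 3*k + 4)/(2*(6*k**2 + 21*k + 23)), so s_k = R(k)·t_k = 5**k*(-3*k**2 - 3*k - 4).
Verify: 5**k*(-12*k**2 - 42*k - 46) matches t_k.

Yes. s_k = 5**k*(-3*k**2 - 3*k - 4).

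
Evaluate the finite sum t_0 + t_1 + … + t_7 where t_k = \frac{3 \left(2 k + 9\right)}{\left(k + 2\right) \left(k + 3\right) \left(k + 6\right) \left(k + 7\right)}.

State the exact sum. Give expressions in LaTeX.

Σ = 8/35

Compute t_(k+1)/t_k: get (k + 2)*(k + 6)*(2*k + 11)/((k + 4)*(k + 8)*(2*k + 9)).
Factor: A=k + 2; B=k + 8; C=k**3 + 27*k**2/2 + 121*k/2 + 90.
f must satisfy (k + 2)·f(k+1) − (k + 7)·f(k) = k**3 + 27*k**2/2 + 121*k/2 + 90.
Bound: deg f ≤ 5.
A polynomial solution: f(k) = k*(k + 3)*(k + 4)*(k + 5)*(k + 8)/24.
So s_k = (B(k−1)f/C)·t_k = (k*(k + 3)*(k + 7)*(k + 8)/(12*(2*k + 9)))·t_k = k*(k + 8)/(4*(k**2 + 8*k + 12)).
s_(k+1) − s_k = 3*(2*k + 9)/(k**4 + 18*k**3 + 113*k**2 + 288*k + 252) = t_k.
Evaluate s at k=8 and k=0: 8/35 and 0; difference 8/35.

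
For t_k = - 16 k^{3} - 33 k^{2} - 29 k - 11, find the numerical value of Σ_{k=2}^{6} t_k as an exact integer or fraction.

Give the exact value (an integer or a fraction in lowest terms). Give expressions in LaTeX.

Step 1: r(k) = (16*k**3 + 81*k**2 + 143*k + 89)/(16*k**3 + 33*k**2 + 29*k + 11).
A = 1, B = 1, C = k**3 + 33*k**2/16 + 29*k/16 + 11/16.
Key eq: (1)·f(k+1) = (1)·f(k) + (k**3 + 33*k**2/16 + 29*k/16 + 11/16).
deg f ≤ 4 (via 0,0,3).
Match coefficients ⇒ f(k) = k*(4*k**3 + 3*k**2 + 2*k + 2)/16.
Get s_k = R·t_k = k*(-4*k**3 - 3*k**2 - 2*k - 2) with R(k) = B(k−1)f(k)/C(k) = k*(4*k**3 + 3*k**2 + 2*k + 2)/(16*k**3 + 33*k**2 + 29*k + 11).
s_(k+1) − s_k = -16*k**3 - 33*k**2 - 29*k - 11 = t_k.
Sum = s_(7) − s_(2); s_(7) = -10745, s_(2) = -100 ⇒ -10645.

Σ = -10645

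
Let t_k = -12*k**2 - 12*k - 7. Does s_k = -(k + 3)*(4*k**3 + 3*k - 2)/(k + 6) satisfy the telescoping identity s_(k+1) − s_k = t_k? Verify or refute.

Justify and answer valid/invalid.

s_(k+1) = -(k + 4)*(3*k + 4*(k + 1)**3 + 1)/(k + 7)
s_(k+1) − s_k = (-12*k**4 - 144*k**3 - 415*k**2 - 367*k - 162)/(k**2 + 13*k + 42)
(s_(k+1) − s_k) − t_k = 12*(2*k**3 + 21*k**2 + 19*k + 11)/(k**2 + 13*k + 42)

Invalid: residual 12*(2*k**3 + 21*k**2 + 19*k + 11)/(k**2 + 13*k + 42) ≠ 0.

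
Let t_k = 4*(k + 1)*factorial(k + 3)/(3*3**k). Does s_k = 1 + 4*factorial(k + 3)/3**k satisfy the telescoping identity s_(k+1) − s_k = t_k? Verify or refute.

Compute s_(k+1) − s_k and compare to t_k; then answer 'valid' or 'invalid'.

s_(k+1) = 4*3**(-k - 1)*factorial(k + 4) + 1
s_(k+1) − s_k = 4*(k + 1)*factorial(k + 3)/(3*3**k)
(s_(k+1) − s_k) − t_k = 0

Valid: the claim telescopes to t_k.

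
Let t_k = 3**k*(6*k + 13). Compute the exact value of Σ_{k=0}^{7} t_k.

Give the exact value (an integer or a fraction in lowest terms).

Σ = 170584

Ratio r(k) = 3*(6*k + 19)/(6*k + 13).
Gosper form: A/B · C(k+1)/C(k) with A=3, B=1, C=k + 13/6.
Need (3)·f(k+1) − (1)·f(k) = k + 13/6.
From deg A=0, deg B=0, deg C=1: d=1.
Solve for f: f(k) = (3*k + 2)/6 (degree 1 ≤ 1).
Certificate R = B(k−1)f/C = (3*k + 2)/(6*k + 13) gives s_k = 3**k*(3*k + 2).
s_(k+1) − s_k = 3**k*(6*k + 13) = t_k.
Telescoping: Σ = s_(8) − s_(0) = 170586 − (2) = 170584.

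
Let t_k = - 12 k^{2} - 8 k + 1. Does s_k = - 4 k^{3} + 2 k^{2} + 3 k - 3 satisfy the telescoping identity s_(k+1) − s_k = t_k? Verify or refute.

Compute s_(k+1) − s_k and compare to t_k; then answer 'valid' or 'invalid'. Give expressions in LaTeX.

Valid: the claim telescopes to t_k.

s_(k+1) = 3*k - 4*(k + 1)**3 + 2*(k + 1)**2
s_(k+1) − s_k = -12*k**2 - 8*k + 1
(s_(k+1) − s_k) − t_k = 0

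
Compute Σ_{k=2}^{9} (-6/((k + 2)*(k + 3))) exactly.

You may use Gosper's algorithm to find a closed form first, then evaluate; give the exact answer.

Σ = -1

t_(k+1)/t_k = (k + 2)/(k + 4).
Factor: A=k + 2; B=k + 4; C=1.
f must satisfy (k + 2)·f(k+1) − (k + 3)·f(k) = 1.
Degrees (1,1,0) ⇒ d ≤ 1.
Solving with deg f ≤ 1: f(k) = k/2.
Then R = B(k−1)f/C = k*(k + 3)/2, so s_k = R(k)·t_k = -3*k/(k + 2).
Check: Δs_k = -6/(k**2 + 5*k + 6). ✓
Σ_(k=2)^(9) t_k = s_(10) − s_(2) = -5/2 − (-3/2) = -1.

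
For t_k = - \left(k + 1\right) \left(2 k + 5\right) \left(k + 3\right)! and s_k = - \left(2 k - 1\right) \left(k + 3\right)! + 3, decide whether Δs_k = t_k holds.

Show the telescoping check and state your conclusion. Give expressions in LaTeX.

Valid: the claim telescopes to t_k.

s_(k+1) = -(2*k + 1)*factorial(k + 4) + 3
s_(k+1) − s_k = -(k + 1)*(2*k + 5)*factorial(k + 3)
(s_(k+1) − s_k) − t_k = 0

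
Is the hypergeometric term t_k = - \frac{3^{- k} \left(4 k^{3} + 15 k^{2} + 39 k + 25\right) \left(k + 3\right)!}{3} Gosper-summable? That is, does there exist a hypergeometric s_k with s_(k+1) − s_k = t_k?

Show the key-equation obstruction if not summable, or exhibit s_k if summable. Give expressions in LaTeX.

The ratio is (4*k**4 + 43*k**3 + 189*k**2 + 407*k + 332)/(3*(4*k**3 + 15*k**2 + 39*k + 25)).
Factor: A=k/3 + 4/3; B=1; C=k**3 + 15*k**2/4 + 39*k/4 + 25/4.
Key eq: (k/3 + 4/3)·f(k+1) = (1)·f(k) + (k**3 + 15*k**2/4 + 39*k/4 + 25/4).
Degrees (1,0,3) ⇒ d ≤ 2.
Coefficient equations give f(k) = 3*(4*k**2 + 3*k - 3)/4.
Certificate R = B(k−1)f/C = 3*(4*k**2 + 3*k - 3)/(4*k**3 + 15*k**2 + 39*k + 25) gives s_k = -(4*k**2 + 3*k - 3)*factorial(k + 3)/3**k.
Verify: -(4*k**3 + 15*k**2 + 39*k + 25)*factorial(k + 3)/(3*3**k) matches t_k.

Yes. s_k = - 3^{- k} \left(4 k^{2} + 3 k - 3\right) \left(k + 3\right)!.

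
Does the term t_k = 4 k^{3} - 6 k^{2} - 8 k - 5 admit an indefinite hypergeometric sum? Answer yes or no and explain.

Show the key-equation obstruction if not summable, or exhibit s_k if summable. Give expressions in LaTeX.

The ratio is (4*k**3 + 6*k**2 - 8*k - 15)/(4*k**3 - 6*k**2 - 8*k - 5).
Normal form (A,B,C) = (1, 1, k**3 - 3*k**2/2 - 2*k - 5/4).
Need (1)·f(k+1) − (1)·f(k) = k**3 - 3*k**2/2 - 2*k - 5/4.
d = 4 from the (0,0,3) case.
Coefficient equations give f(k) = k*(k**3 - 4*k**2 - 2)/4.
Get s_k = R·t_k = k*(k**3 - 4*k**2 - 2) with R(k) = B(k−1)f(k)/C(k) = k*(k**3 - 4*k**2 - 2)/((2*k - 5)*(2*k**2 + 2*k + 1)).
s_(k+1) − s_k = 4*k**3 - 6*k**2 - 8*k - 5 = t_k.

Yes. s_k = k \left(k^{3} - 4 k^{2} - 2\right).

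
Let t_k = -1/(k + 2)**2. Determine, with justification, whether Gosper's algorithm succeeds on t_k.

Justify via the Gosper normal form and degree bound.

No; the coefficient equations for f are inconsistent.

t_(k+1)/t_k = (k + 2)**2/(k + 3)**2.
A = k**2 + 4*k + 4, B = k**2 + 6*k + 9, C = 1.
Key eq: (k**2 + 4*k + 4)·f(k+1) = (k**2 + 4*k + 4)·f(k) + (1).
d = 0 from the (2,2,0) case.
f = c0 ⇒ A·f(k+1) − B(k−1)·f(k) − C = -1. The system {-1 = 0} is inconsistent; no antidifference.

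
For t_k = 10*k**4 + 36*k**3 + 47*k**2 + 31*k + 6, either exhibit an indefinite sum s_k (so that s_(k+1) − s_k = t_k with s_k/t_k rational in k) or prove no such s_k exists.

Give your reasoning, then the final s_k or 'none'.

s_k = k*(2*k**4 + 4*k**3 + k**2 + k - 2)

The ratio is (10*k**4 + 76*k**3 + 215*k**2 + 273*k + 130)/(10*k**4 + 36*k**3 + 47*k**2 + 31*k + 6).
Normal form (A,B,C) = (1, 1, k**4 + 18*k**3/5 + 47*k**2/10 + 31*k/10 + 3/5).
Need (1)·f(k+1) − (1)·f(k) = k**4 + 18*k**3/5 + 47*k**2/10 + 31*k/10 + 3/5.
deg f ≤ 5 (via 0,0,4).
Solve for f: f(k) = k*(k + 2)*(2*k**3 + k - 1)/10 (degree 5 ≤ 5).
Certificate R = B(k−1)f/C = k*(k + 2)*(2*k**3 + k - 1)/(10*k**4 + 36*k**3 + 47*k**2 + 31*k + 6) gives s_k = k*(2*k**4 + 4*k**3 + k**2 + k - 2).
Δs = 10*k**4 + 36*k**3 + 47*k**2 + 31*k + 6, as required.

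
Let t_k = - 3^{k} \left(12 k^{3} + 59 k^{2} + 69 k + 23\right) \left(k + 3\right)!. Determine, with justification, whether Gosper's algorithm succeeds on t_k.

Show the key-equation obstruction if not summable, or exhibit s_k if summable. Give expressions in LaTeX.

Yes. s_k = - 3^{k} \left(4 k^{2} - 3 k + 1\right) \left(k + 3\right)!.

t_(k+1)/t_k = 3*(12*k**4 + 143*k**3 + 603*k**2 + 1055*k + 652)/(12*k**3 + 59*k**2 + 69*k + 23).
So A=3*k + 12 and B=1, with C=k**3 + 59*k**2/12 + 23*k/4 + 23/12.
Solve (3*k + 12)·f(k+1) − (1)·f(k) = k**3 + 59*k**2/12 + 23*k/4 + 23/12.
Bound: deg f ≤ 2.
Solve for f: f(k) = (4*k**2 - 3*k + 1)/12 (degree 2 ≤ 2).
Get s_k = R·t_k = -3**k*(4*k**2 - 3*k + 1)*factorial(k + 3) with R(k) = B(k−1)f(k)/C(k) = (4*k**2 - 3*k + 1)/(12*k**3 + 59*k**2 + 69*k + 23).
s_(k+1) − s_k = -3**k*(12*k**3 + 59*k**2 + 69*k + 23)*factorial(k + 3) = t_k.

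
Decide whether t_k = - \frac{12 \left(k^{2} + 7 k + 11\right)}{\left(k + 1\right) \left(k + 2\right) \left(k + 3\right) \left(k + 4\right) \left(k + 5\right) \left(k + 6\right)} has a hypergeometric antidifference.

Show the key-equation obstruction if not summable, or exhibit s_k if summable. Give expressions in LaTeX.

Yes. s_k = \frac{4 k \left(- k^{2} - 9 k - 23\right)}{15 \left(k^{3} + 9 k^{2} + 23 k + 15\right)}.

r(k) = (k + 1)*(7*k + (k + 1)**2 + 18)/((k + 7)*(k**2 + 7*k + 11)) after simplifying.
Take A(k)=k + 1, B(k)=k + 7, C(k)=k**2 + 7*k + 11.
Key eq: (k + 1)·f(k+1) = (k + 6)·f(k) + (k**2 + 7*k + 11).
deg f ≤ 5 (via 1,1,2).
Solve for f: f(k) = k*(k + 2)*(k + 4)*(k**2 + 9*k + 23)/45 (degree 5 ≤ 5).
R(k) = B(k−1)·f(k)/C(k) = k*(k + 2)*(k + 4)*(k + 6)*(k**2 + 9*k + 23)/(45*(k**2 + 7*k + 11)); s_k = R·t_k = 4*k*(-k**2 - 9*k - 23)/(15*(k**3 + 9*k**2 + 23*k + 15)).
Check: Δs_k = 12*(-k**2 - 7*k - 11)/(k**6 + 21*k**5 + 175*k**4 + 735*k**3 + 1624*k**2 + 1764*k + 720). ✓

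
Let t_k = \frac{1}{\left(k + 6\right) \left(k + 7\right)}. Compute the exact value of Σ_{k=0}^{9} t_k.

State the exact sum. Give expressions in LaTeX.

Σ = 5/48

The ratio is (k + 6)/(k + 8).
Gosper form: A/B · C(k+1)/C(k) with A=k + 6, B=k + 8, C=1.
Solve (k + 6)·f(k+1) − (k + 7)·f(k) = 1.
Bound: deg f ≤ 1.
A polynomial solution: f(k) = k/6.
Certificate R = B(k−1)f/C = k*(k + 7)/6 gives s_k = k/(6*(k + 6)).
Check: Δs_k = 1/(k**2 + 13*k + 42). ✓
Evaluate s at k=10 and k=0: 5/48 and 0; difference 5/48.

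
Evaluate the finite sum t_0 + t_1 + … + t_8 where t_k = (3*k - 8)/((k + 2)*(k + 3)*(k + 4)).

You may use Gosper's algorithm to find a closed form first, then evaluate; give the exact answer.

Σ = -4/11

The ratio is (k + 2)*(3*k - 5)/((k + 5)*(3*k - 8)).
Normal form (A,B,C) = (k + 2, k + 5, k - 8/3).
Key eq: (k + 2)·f(k+1) = (k + 4)·f(k) + (k - 8/3).
Degrees (1,1,1) ⇒ d ≤ 2.
Solving with deg f ≤ 2: f(k) = -k*(k + 23)/18.
R(k) = B(k−1)·f(k)/C(k) = -k*(k + 4)*(k + 23)/(6*(3*k - 8)); s_k = R·t_k = k*(-k - 23)/(6*(k + 2)*(k + 3)).
Verify: (3*k - 8)/(k**3 + 9*k**2 + 26*k + 24) matches t_k.
Telescoping: Σ = s_(9) − s_(0) = -4/11 − (0) = -4/11.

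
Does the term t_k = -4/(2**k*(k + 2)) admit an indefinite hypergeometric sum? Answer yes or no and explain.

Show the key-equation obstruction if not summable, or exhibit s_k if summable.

No; the degree bound rules out any f.

Step 1: r(k) = (k + 2)/(2*(k + 3)).
Take A(k)=k/2 + 1, B(k)=k + 3, C(k)=1.
Solve (k/2 + 1)·f(k+1) − (k + 2)·f(k) = 1.
d = -1 from the (1,1,0) case.
d = -1 < 0 ⇒ no nonzero polynomial f; not summable.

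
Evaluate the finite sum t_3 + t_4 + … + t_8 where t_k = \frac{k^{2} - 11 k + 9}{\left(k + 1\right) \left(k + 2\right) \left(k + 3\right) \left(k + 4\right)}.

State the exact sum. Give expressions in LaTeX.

Σ = -29/660

Compute t_(k+1)/t_k: get -(k + 1)*(11*k - (k + 1)**2 + 2)/((k + 5)*(k**2 - 11*k + 9)).
Normal form (A,B,C) = (k + 1, k + 5, k**2 - 11*k + 9).
Set up (k + 1)·f(k+1) − (k + 4)·f(k) − (k**2 - 11*k + 9) = 0.
d = 3 from the (1,1,2) case.
Solving with deg f ≤ 3: f(k) = k*(k**2 + 3*k + 23)/3.
R(k) = B(k−1)·f(k)/C(k) = k*(k + 4)*(k**2 + 3*k + 23)/(3*(k**2 - 11*k + 9)); s_k = R·t_k = k*(k**2 + 3*k + 23)/(3*(k + 1)*(k + 2)*(k + 3)).
Δs = (k**2 - 11*k + 9)/(k**4 + 10*k**3 + 35*k**2 + 50*k + 24), as required.
Sum = s_(9) − s_(3); s_(9) = 131/440, s_(3) = 41/120 ⇒ -29/660.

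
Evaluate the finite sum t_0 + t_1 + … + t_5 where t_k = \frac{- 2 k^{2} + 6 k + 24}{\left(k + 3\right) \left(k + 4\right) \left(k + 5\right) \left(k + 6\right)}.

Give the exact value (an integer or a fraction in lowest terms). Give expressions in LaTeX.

Σ = 127/990

Compute t_(k+1)/t_k: get (k + 3)*(3*k - (k + 1)**2 + 15)/((k + 7)*(-k**2 + 3*k + 12)).
So A=k + 3 and B=k + 7, with C=k**2 - 3*k - 12.
Solve (k + 3)·f(k+1) − (k + 6)·f(k) = k**2 - 3*k - 12.
d = 3 from the (1,1,2) case.
Coefficient equations give f(k) = -k*(k**2 + 72*k + 167)/60.
So s_k = (B(k−1)f/C)·t_k = (-k*(k + 6)*(k**2 + 72*k + 167)/(60*(k**2 - 3*k - 12)))·t_k = k*(k**2 + 72*k + 167)/(30*(k + 3)*(k + 4)*(k + 5)).
s_(k+1) − s_k = 2*(-k**2 + 3*k + 12)/(k**4 + 18*k**3 + 119*k**2 + 342*k + 360) = t_k.
Evaluate s at k=6 and k=0: 127/990 and 0; difference 127/990.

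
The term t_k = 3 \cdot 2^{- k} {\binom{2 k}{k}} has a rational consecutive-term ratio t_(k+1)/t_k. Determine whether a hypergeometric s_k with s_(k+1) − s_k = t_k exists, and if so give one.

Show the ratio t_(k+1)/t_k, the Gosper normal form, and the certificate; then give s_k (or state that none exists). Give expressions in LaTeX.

Ratio r(k) = (2*k + 1)/(k + 1).
Take A(k)=2*k + 1, B(k)=k + 1, C(k)=1.
Solve (2*k + 1)·f(k+1) − (k)·f(k) = 1.
deg f ≤ -1 (via 1,1,0).
deg f ≤ -1 is impossible — no certificate.

none (Gosper's algorithm certifies no s_k)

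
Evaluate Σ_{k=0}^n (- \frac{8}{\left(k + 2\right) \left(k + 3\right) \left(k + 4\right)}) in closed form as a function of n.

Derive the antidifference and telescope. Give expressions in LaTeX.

Compute t_(k+1)/t_k: get (k + 2)/(k + 5).
Normal form (A,B,C) = (k + 2, k + 5, 1).
Set up (k + 2)·f(k+1) − (k + 4)·f(k) − (1) = 0.
From deg A=1, deg B=1, deg C=0: d=2.
Solving with deg f ≤ 2: f(k) = k*(k + 5)/12.
So s_k = (B(k−1)f/C)·t_k = (k*(k + 4)*(k + 5)/12)·t_k = 2*k*(-k - 5)/(3*(k + 2)*(k + 3)).
Verify: -8/(k**3 + 9*k**2 + 26*k + 24) matches t_k.
s_(n+1) = 2*(-n**2 - 7*n - 6)/(3*(n**2 + 7*n + 12)) and s_(0) = 0, so S(n) = 2*(-n**2 - 7*n - 6)/(3*(n**2 + 7*n + 12)).

S(n) = \frac{2 \left(- n^{2} - 7 n - 6\right)}{3 \left(n^{2} + 7 n + 12\right)}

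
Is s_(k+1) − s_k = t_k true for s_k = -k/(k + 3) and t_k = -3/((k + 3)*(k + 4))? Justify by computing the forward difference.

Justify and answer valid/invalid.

Valid — Δs_k = t_k.

s_(k+1) = (-k - 1)/(k + 4)
s_(k+1) − s_k = -3/(k**2 + 7*k + 12)
(s_(k+1) − s_k) − t_k = 0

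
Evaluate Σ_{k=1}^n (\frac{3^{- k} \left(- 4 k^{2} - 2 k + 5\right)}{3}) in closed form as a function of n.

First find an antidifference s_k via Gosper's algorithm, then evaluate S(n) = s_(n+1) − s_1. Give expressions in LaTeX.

r(k) = (4*k**2 + 10*k + 1)/(3*(4*k**2 + 2*k - 5)) after simplifying.
Take A(k)=1/3, B(k)=1, C(k)=k**2 + k/2 - 5/4.
Key eq: (1/3)·f(k+1) = (1)·f(k) + (k**2 + k/2 - 5/4).
deg f ≤ 2 (via 0,0,2).
Match coefficients ⇒ f(k) = -3*k*(2*k + 3)/4.
Get s_k = R·t_k = k*(2*k + 3)/3**k with R(k) = B(k−1)f(k)/C(k) = -3*k*(2*k + 3)/(4*k**2 + 2*k - 5).
Check: Δs_k = (-4*k**2 - 2*k + 5)/(3*3**k). ✓
s_(n+1) = 3**(-n - 1)*(2*n**2 + 7*n + 5) and s_(1) = 5/3, so S(n) = 3**(-n - 1)*(-5*3**n + 2*n**2 + 7*n + 5).

S(n) = 3^{- n - 1} \left(- 5 \cdot 3^{n} + 2 n^{2} + 7 n + 5\right)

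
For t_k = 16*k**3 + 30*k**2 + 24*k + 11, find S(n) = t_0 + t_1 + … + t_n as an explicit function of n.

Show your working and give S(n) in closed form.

Ratio r(k) = (16*k**3 + 78*k**2 + 132*k + 81)/(16*k**3 + 30*k**2 + 24*k + 11).
Factor: A=1; B=1; C=k**3 + 15*k**2/8 + 3*k/2 + 11/16.
Need (1)·f(k+1) − (1)·f(k) = k**3 + 15*k**2/8 + 3*k/2 + 11/16.
d = 4 from the (0,0,3) case.
Coefficient equations give f(k) = k*(4*k**3 + 2*k**2 + k + 4)/16.
Get s_k = R·t_k = k*(4*k**3 + 2*k**2 + k + 4) with R(k) = B(k−1)f(k)/C(k) = k*(4*k**3 + 2*k**2 + k + 4)/(16*k**3 + 30*k**2 + 24*k + 11).
Δs = 16*k**3 + 30*k**2 + 24*k + 11, as required.
Evaluate: s_(n+1) = 4*n**4 + 18*n**3 + 31*n**2 + 28*n + 11; subtract s_(0) = 0 ⇒ S(n) = 4*n**4 + 18*n**3 + 31*n**2 + 28*n + 11.

S(n) = 4*n**4 + 18*n**3 + 31*n**2 + 28*n + 11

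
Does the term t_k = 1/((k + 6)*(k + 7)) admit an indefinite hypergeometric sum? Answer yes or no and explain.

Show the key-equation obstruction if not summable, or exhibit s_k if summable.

t_(k+1)/t_k = (k + 6)/(k + 8).
Normal form (A,B,C) = (k + 6, k + 8, 1).
Key eq: (k + 6)·f(k+1) = (k + 7)·f(k) + (1).
d = 1 from the (1,1,0) case.
Solve for f: f(k) = k/6 (degree 1 ≤ 1).
Certificate R = B(k−1)f/C = k*(k + 7)/6 gives s_k = k/(6*(k + 6)).
Δs = 1/(k**2 + 13*k + 42), as required.

Yes. s_k = k/(6*(k + 6)).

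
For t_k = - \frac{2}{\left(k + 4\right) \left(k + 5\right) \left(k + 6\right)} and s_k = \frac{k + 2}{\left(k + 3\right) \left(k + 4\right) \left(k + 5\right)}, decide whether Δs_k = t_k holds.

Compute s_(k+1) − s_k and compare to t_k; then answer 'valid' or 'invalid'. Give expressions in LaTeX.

Invalid: residual \frac{3}{k^{4} + 18 k^{3} + 119 k^{2} + 342 k + 360} ≠ 0.

s_(k+1) = (k + 3)/((k + 4)*(k + 5)*(k + 6))
s_(k+1) − s_k = (-2*k - 3)/(k**4 + 18*k**3 + 119*k**2 + 342*k + 360)
(s_(k+1) − s_k) − t_k = 3/(k**4 + 18*k**3 + 119*k**2 + 342*k + 360)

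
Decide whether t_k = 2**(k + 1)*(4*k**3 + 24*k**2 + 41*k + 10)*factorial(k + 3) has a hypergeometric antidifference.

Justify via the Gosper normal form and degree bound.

Yes. s_k = 2**(k + 1)*(2*k**2 + k - 2)*factorial(k + 3).

Step 1: r(k) = 2*(4*k**4 + 52*k**3 + 245*k**2 + 483*k + 316)/(4*k**3 + 24*k**2 + 41*k + 10).
Normal form (A,B,C) = (2*k + 8, 1, k**3 + 6*k**2 + 41*k/4 + 5/2).
f must satisfy (2*k + 8)·f(k+1) − (1)·f(k) = k**3 + 6*k**2 + 41*k/4 + 5/2.
Degrees (1,0,3) ⇒ d ≤ 2.
Solving with deg f ≤ 2: f(k) = (2*k**2 + k - 2)/4.
R(k) = B(k−1)·f(k)/C(k) = (2*k**2 + k - 2)/(4*k**3 + 24*k**2 + 41*k + 10); s_k = R·t_k = 2**(k + 1)*(2*k**2 + k - 2)*factorial(k + 3).
Δs = 2**(k + 1)*(4*k**3 + 24*k**2 + 41*k + 10)*factorial(k + 3), as required.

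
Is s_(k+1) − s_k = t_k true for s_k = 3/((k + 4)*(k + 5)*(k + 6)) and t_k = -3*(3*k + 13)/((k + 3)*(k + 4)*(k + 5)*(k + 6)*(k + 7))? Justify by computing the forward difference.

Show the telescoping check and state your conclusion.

s_(k+1) = 3/((k + 5)*(k + 6)*(k + 7))
s_(k+1) − s_k = -9/((k + 4)*(k + 5)*(k + 6)*(k + 7))
(s_(k+1) − s_k) − t_k = 12/((k + 3)*(k + 4)*(k + 5)*(k + 6)*(k + 7))

Invalid: residual 12/(k**5 + 25*k**4 + 245*k**3 + 1175*k**2 + 2754*k + 2520) ≠ 0.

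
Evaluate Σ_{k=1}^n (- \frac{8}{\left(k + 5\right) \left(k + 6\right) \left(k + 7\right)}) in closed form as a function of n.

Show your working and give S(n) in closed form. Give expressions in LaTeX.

Compute t_(k+1)/t_k: get (k + 5)/(k + 8).
Factor: A=k + 5; B=k + 8; C=1.
Need (k + 5)·f(k+1) − (k + 7)·f(k) = 1.
From deg A=1, deg B=1, deg C=0: d=2.
Coefficient equations give f(k) = k*(k + 11)/60.
Get s_k = R·t_k = 2*k*(-k - 11)/(15*(k + 5)*(k + 6)) with R(k) = B(k−1)f(k)/C(k) = k*(k + 7)*(k + 11)/60.
Verify: -8/(k**3 + 18*k**2 + 107*k + 210) matches t_k.
s_(n+1) = 2*(-n**2 - 13*n - 12)/(15*(n**2 + 13*n + 42)) and s_(1) = -4/105, so S(n) = 2*n*(-n - 13)/(21*(n**2 + 13*n + 42)).

S(n) = \frac{2 n \left(- n - 13\right)}{21 \left(n^{2} + 13 n + 42\right)}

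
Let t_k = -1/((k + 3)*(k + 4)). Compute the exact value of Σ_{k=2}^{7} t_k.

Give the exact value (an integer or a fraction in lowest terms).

Σ = -6/55

The ratio is (k + 3)/(k + 5).
Normal form (A,B,C) = (k + 3, k + 5, 1).
Need (k + 3)·f(k+1) − (k + 4)·f(k) = 1.
deg f ≤ 1 (via 1,1,0).
Solve for f: f(k) = k/3 (degree 1 ≤ 1).
R(k) = B(k−1)·f(k)/C(k) = k*(k + 4)/3; s_k = R·t_k = -k/(3*k + 9).
Δs = -1/(k**2 + 7*k + 12), as required.
Telescoping: Σ = s_(8) − s_(2) = -8/33 − (-2/15) = -6/55.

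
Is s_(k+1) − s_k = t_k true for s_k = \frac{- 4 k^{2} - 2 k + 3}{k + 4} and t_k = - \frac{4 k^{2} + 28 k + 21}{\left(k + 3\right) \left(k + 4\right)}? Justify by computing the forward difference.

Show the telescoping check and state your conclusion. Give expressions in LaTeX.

Invalid: residual \frac{2 \left(13 k + 12\right)}{k^{3} + 12 k^{2} + 47 k + 60} ≠ 0.

s_(k+1) = (-2*k - 4*(k + 1)**2 + 1)/(k + 5)
s_(k+1) − s_k = (-4*k**2 - 36*k - 27)/(k**2 + 9*k + 20)
(s_(k+1) − s_k) − t_k = 2*(13*k + 12)/(k**3 + 12*k**2 + 47*k + 60)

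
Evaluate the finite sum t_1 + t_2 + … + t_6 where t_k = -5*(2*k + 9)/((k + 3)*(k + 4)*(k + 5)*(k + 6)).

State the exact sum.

Compute t_(k+1)/t_k: get (k + 3)*(2*k + 11)/((k + 7)*(2*k + 9)).
Normal form (A,B,C) = (k + 3, k + 7, k + 9/2).
Set up (k + 3)·f(k+1) − (k + 6)·f(k) − (k + 9/2) = 0.
Bound: deg f ≤ 3.
Match coefficients ⇒ f(k) = k*(k + 4)*(k + 8)/30.
Certificate R = B(k−1)f/C = k*(k + 4)*(k + 6)*(k + 8)/(15*(2*k + 9)) gives s_k = k*(-k - 8)/(3*(k**2 + 8*k + 15)).
Verify: 5*(-2*k - 9)/(k**4 + 18*k**3 + 119*k**2 + 342*k + 360) matches t_k.
Σ_(k=1)^(6) t_k = s_(7) − s_(1) = -7/24 − (-1/8) = -1/6.

Σ = -1/6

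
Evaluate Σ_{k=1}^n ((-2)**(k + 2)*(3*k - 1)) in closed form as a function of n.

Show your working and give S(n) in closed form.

r(k) = 2*(-3*k - 2)/(3*k - 1) after simplifying.
Factor: A=-2; B=1; C=k - 1/3.
Solve (-2)·f(k+1) − (1)·f(k) = k - 1/3.
From deg A=0, deg B=0, deg C=1: d=1.
Match coefficients ⇒ f(k) = -(k - 1)/3.
Get s_k = R·t_k = (-2)**(k + 2)*(1 - k) with R(k) = B(k−1)f(k)/C(k) = -(k - 1)/(3*k - 1).
Check: Δs_k = (-2)**(k + 2)*(3*k - 1). ✓
s_(n+1) = 8*(-2)**n*n and s_(1) = 0, so S(n) = 8*(-2)**n*n.

S(n) = 8*(-2)**n*n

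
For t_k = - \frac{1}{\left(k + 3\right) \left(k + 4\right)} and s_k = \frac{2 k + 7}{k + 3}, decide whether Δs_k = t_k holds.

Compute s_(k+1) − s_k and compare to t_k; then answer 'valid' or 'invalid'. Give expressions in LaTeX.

Valid — Δs_k = t_k.

s_(k+1) = (2*k + 9)/(k + 4)
s_(k+1) − s_k = -1/(k**2 + 7*k + 12)
(s_(k+1) − s_k) − t_k = 0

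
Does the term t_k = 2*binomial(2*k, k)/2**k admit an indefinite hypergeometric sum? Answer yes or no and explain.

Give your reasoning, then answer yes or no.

t_(k+1)/t_k = (2*k + 1)/(k + 1).
Gosper form: A/B · C(k+1)/C(k) with A=2*k + 1, B=k + 1, C=1.
f must satisfy (2*k + 1)·f(k+1) − (k)·f(k) = 1.
Degrees (1,1,0) ⇒ d ≤ -1.
Bound -1 < 0, so the key equation has no polynomial solution.

No; the degree bound rules out any f.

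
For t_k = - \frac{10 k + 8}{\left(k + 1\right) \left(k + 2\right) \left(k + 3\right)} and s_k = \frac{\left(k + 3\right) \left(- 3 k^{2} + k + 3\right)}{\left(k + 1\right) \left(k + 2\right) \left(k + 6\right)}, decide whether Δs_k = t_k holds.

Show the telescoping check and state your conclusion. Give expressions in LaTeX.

s_(k+1) = (k + 4)*(k - 3*(k + 1)**2 + 4)/((k + 2)*(k + 3)*(k + 7))
s_(k+1) − s_k = (-19*k**3 - 132*k**2 - 302*k - 165)/(k**5 + 19*k**4 + 131*k**3 + 401*k**2 + 540*k + 252)
(s_(k+1) − s_k) − t_k = 3*(-3*k**3 + 2*k**2 + 74*k + 57)/(k**5 + 19*k**4 + 131*k**3 + 401*k**2 + 540*k + 252)

Invalid: residual \frac{3 \left(- 3 k^{3} + 2 k^{2} + 74 k + 57\right)}{k^{5} + 19 k^{4} + 131 k^{3} + 401 k^{2} + 540 k + 252} ≠ 0.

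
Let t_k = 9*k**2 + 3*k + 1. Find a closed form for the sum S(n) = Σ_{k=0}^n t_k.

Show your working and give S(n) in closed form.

S(n) = 3*n**3 + 6*n**2 + 4*n + 1

Ratio r(k) = (9*k**2 + 21*k + 13)/(9*k**2 + 3*k + 1).
Normal form (A,B,C) = (1, 1, k**2 + k/3 + 1/9).
Key eq: (1)·f(k+1) = (1)·f(k) + (k**2 + k/3 + 1/9).
From deg A=0, deg B=0, deg C=2: d=3.
Match coefficients ⇒ f(k) = k*(3*k**2 - 3*k + 1)/9.
So s_k = (B(k−1)f/C)·t_k = (k*(3*k**2 - 3*k + 1)/(9*k**2 + 3*k + 1))·t_k = k*(3*k**2 - 3*k + 1).
s_(k+1) − s_k = 9*k**2 + 3*k + 1 = t_k.
Telescope: S(n) = s_(n+1) − s_(0) = 3*n**3 + 6*n**2 + 4*n + 1 − (0) = 3*n**3 + 6*n**2 + 4*n + 1.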